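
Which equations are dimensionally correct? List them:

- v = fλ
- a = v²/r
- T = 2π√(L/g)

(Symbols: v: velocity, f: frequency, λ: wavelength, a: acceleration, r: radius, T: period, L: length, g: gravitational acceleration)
Dimensionally correct: v = fλ, a = v²/r, T = 2π√(L/g)
Dimensionally incorrect: none
Ordered (correct first, then incorrect): v = fλ, a = v²/r, T = 2π√(L/g)

- v = fλ: LHS [L T^-1], RHS [L T^-1] → correct ✓
- a = v²/r: LHS [L T^-2], RHS [L T^-2] → correct ✓
- T = 2π√(L/g): LHS [T], RHS [T] → correct ✓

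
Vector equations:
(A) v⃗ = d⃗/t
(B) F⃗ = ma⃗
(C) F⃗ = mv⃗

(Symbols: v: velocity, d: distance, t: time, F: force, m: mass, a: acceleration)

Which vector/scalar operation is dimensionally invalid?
(C) F⃗ = mv⃗

(A) v⃗ = d⃗/t: LHS [L T^-1], RHS [L T^-1] ✓ — displacement (vector) divided by time (scalar)
(B) F⃗ = ma⃗: LHS [L M T^-2], RHS [L M T^-2] ✓ — Force and acceleration are vectors, mass is a scalar
(C) F⃗ = mv⃗: LHS [L M T^-2], RHS [L M T^-1] ✗ — mass times velocity is momentum, not force; should be ma⃗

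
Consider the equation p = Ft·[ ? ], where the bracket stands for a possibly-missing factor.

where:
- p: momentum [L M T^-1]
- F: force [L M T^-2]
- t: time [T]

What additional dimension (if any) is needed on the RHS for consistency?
Nothing is missing — the bracketed factor must be dimensionless.

p has dimensions [L M T^-1] and Ft already has dimensions [L M T^-1], so p = Ft is dimensionally complete.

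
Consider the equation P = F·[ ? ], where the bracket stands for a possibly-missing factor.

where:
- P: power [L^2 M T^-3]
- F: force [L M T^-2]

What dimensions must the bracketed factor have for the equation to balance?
[L T^-1] — velocity (e.g. v)

P has dimensions [L^2 M T^-3]; F has dimensions [L M T^-2].
The bracketed factor must supply [L^2 M T^-3] / [L M T^-2] = [L T^-1].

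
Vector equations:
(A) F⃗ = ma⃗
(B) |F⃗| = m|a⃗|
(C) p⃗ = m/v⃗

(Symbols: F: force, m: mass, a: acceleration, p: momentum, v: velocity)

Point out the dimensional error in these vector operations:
(C) p⃗ = m/v⃗

(A) F⃗ = ma⃗: LHS [L M T^-2], RHS [L M T^-2] ✓ — Force and acceleration are vectors, mass is a scalar
(B) |F⃗| = m|a⃗|: LHS [L M T^-2], RHS [L M T^-2] ✓ — magnitudes of vectors are scalars
(C) p⃗ = m/v⃗: LHS [L M T^-1], RHS [L^-1 M T] ✗ — momentum is mass times velocity; should be mv⃗ (and division by a vector is undefined)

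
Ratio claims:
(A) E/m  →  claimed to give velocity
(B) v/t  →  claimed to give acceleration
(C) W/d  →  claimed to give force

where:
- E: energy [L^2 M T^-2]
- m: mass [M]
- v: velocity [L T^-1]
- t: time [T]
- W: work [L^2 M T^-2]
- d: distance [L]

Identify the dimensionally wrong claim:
(A) E/m does not give velocity

(A) E/m: [L^2 T^-2] ≠ velocity [L T^-1] ✗
(B) v/t: [L T^-2] = acceleration [L T^-2] ✓
(C) W/d: [L M T^-2] = force [L M T^-2] ✓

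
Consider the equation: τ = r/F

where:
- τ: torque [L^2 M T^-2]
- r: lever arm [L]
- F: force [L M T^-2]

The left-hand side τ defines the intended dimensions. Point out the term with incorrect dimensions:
The right-hand side term r/F

τ has dimensions [L^2 M T^-2], but r/F has dimensions [M^-1 T^2], so the term r/F is dimensionally wrong for τ.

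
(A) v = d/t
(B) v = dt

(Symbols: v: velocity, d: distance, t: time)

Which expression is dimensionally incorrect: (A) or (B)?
(B)

(A) v = d/t: LHS [L T^-1], RHS [L T^-1] ✓
(B) v = dt: LHS [L T^-1], RHS [L T] ✗

Expression (B) v = dt is dimensionally incorrect.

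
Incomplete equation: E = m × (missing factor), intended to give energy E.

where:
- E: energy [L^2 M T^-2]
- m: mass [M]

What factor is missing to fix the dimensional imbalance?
v² (velocity squared), dimensions [L^2 T^-2]

E has dimensions [L^2 M T^-2] and m has dimensions [M].
The missing factor must have dimensions [L^2 M T^-2] / [M] = [L^2 T^-2], i.e. velocity squared (v²).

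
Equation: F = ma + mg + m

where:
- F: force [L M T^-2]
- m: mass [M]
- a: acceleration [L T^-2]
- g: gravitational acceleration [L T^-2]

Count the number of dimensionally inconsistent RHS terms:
1

LHS F: [L M T^-2]
- ma: [L M T^-2] ✓
- mg: [L M T^-2] ✓
- m: [M] ✗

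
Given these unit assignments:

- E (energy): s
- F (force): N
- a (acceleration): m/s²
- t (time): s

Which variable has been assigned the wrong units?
E

The variable E (energy) should have units J, not s.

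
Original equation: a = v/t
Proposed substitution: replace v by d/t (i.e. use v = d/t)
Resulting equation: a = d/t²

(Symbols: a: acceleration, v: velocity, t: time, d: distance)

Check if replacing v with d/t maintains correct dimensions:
Yes

[v] = [L T^-1] and [d/t] = [L T^-1]. These match, so the substitution replaces a quantity by one of the same dimensions and the result a = d/t² has LHS [L T^-2] vs RHS [L T^-2] — still consistent.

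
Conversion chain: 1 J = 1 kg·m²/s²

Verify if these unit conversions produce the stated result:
The chain is correct (no errors).

Correct: Joule is defined as kg·m²/s²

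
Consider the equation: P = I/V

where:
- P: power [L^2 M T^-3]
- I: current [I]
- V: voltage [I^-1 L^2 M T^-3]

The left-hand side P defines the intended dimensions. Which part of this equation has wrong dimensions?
The right-hand side term I/V

P has dimensions [L^2 M T^-3], but I/V has dimensions [I^2 L^-2 M^-1 T^3], so the term I/V is dimensionally wrong for P.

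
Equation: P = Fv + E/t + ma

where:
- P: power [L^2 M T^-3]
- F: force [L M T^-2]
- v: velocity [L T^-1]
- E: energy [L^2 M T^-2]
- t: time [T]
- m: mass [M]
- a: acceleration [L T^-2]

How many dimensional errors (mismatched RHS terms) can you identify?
1

LHS P: [L^2 M T^-3]
- Fv: [L^2 M T^-3] ✓
- E/t: [L^2 M T^-3] ✓
- ma: [L M T^-2] ✗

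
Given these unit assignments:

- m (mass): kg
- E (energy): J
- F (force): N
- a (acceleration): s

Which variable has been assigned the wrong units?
a

The variable a (acceleration) should have units m/s², not s.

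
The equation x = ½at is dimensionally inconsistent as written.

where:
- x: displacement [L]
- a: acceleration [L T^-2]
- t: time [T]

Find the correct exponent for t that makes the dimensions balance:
The exponent of t should be 2: x = ½at^2

The LHS x has dimensions [L]; t has dimensions [T].
As written, the RHS ½at (exponent 1 on t) has dimensions [L T^-1], which does not match.
With exponent 2, the RHS ½at^2 has dimensions [L], matching the LHS.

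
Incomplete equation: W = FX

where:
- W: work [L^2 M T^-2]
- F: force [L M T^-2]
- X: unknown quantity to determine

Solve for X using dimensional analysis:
X = d (distance), dimensions [L]

W has dimensions [L^2 M T^-2]; the rest of the RHS (F) has dimensions [L M T^-2].
So X must have dimensions [L] — X = d (distance).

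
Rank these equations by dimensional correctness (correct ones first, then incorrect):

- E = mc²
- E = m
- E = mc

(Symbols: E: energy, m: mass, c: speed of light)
Dimensionally correct: E = mc²
Dimensionally incorrect: E = m, E = mc
Ordered (correct first, then incorrect): E = mc², E = m, E = mc

- E = mc²: LHS [L^2 M T^-2], RHS [L^2 M T^-2] → correct ✓
- E = m: LHS [L^2 M T^-2], RHS [M] → incorrect ✗
- E = mc: LHS [L^2 M T^-2], RHS [L M T^-1] → incorrect ✗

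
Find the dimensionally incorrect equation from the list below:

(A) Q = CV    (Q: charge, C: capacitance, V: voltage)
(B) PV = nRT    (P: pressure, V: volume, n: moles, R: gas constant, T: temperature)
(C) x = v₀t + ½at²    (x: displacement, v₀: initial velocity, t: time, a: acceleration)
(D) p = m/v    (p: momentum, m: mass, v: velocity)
(D) p = m/v

The equation (D) p = m/v is dimensionally incorrect.

LHS (p): [L M T^-1]
RHS (m/v): [L^-1 M T] ✗

The dimensions do not match. The other three equations balance.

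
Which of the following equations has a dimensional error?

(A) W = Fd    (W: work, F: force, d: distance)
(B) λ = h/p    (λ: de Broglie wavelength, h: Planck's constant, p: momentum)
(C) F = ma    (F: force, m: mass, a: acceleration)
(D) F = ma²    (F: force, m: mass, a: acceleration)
(D) F = ma²

The equation (D) F = ma² is dimensionally incorrect.

LHS (F): [L M T^-2]
RHS (ma²): [L^2 M T^-4] ✗

The dimensions do not match. The other three equations balance.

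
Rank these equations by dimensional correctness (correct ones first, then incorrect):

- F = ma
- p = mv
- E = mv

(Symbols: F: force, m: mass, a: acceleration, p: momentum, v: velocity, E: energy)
Dimensionally correct: F = ma, p = mv
Dimensionally incorrect: E = mv
Ordered (correct first, then incorrect): F = ma, p = mv, E = mv

- F = ma: LHS [L M T^-2], RHS [L M T^-2] → correct ✓
- p = mv: LHS [L M T^-1], RHS [L M T^-1] → correct ✓
- E = mv: LHS [L^2 M T^-2], RHS [L M T^-1] → incorrect ✗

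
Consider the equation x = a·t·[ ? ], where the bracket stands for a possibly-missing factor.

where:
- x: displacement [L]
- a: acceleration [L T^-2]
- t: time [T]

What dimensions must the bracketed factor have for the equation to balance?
[T] — time (e.g. t)

x has dimensions [L]; a·t has dimensions [L T^-1].
The bracketed factor must supply [L] / [L T^-1] = [T].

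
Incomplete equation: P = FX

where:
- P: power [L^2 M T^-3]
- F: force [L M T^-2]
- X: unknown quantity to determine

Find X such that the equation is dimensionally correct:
X = v (velocity), dimensions [L T^-1]

P has dimensions [L^2 M T^-3]; the rest of the RHS (F) has dimensions [L M T^-2].
So X must have dimensions [L T^-1] — X = v (velocity).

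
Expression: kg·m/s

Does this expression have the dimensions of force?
No

The expression kg·m/s has dimensions [L M T^-1], but force has dimensions [L M T^-2].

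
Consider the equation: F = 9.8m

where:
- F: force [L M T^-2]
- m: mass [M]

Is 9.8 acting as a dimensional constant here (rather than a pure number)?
Yes

F has dimensions [L M T^-2], while m alone has dimensions [M]. For the equation to balance, the factor 9.8 must carry dimensions [L T^-2] — it is a dimensional constant (a numerical value of a physical quantity with its units suppressed), not a pure number.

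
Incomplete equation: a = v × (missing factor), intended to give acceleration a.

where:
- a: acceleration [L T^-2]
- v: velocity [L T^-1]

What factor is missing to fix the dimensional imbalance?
1/t (inverse time), dimensions [T^-1]

a has dimensions [L T^-2] and v has dimensions [L T^-1].
The missing factor must have dimensions [L T^-2] / [L T^-1] = [T^-1], i.e. inverse time (1/t).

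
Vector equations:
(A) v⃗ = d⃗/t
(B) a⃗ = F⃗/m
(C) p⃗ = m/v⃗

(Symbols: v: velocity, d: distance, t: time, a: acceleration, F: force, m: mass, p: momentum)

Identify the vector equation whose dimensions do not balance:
(C) p⃗ = m/v⃗

(A) v⃗ = d⃗/t: LHS [L T^-1], RHS [L T^-1] ✓ — displacement (vector) divided by time (scalar)
(B) a⃗ = F⃗/m: LHS [L T^-2], RHS [L T^-2] ✓ — force (vector) divided by mass (scalar)
(C) p⃗ = m/v⃗: LHS [L M T^-1], RHS [L^-1 M T] ✗ — momentum is mass times velocity; should be mv⃗ (and division by a vector is undefined)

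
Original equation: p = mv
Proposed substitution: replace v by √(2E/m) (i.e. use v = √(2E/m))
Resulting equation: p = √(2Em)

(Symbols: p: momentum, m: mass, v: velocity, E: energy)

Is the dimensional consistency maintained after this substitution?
Yes

[v] = [L T^-1] and [√(2E/m)] = [L T^-1]. These match, so the substitution replaces a quantity by one of the same dimensions and the result p = √(2Em) has LHS [L M T^-1] vs RHS [L M T^-1] — still consistent.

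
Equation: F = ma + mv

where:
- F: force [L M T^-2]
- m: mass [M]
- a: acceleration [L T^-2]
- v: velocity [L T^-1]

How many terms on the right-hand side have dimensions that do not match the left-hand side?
1

LHS F: [L M T^-2]
- ma: [L M T^-2] ✓
- mv: [L M T^-1] ✗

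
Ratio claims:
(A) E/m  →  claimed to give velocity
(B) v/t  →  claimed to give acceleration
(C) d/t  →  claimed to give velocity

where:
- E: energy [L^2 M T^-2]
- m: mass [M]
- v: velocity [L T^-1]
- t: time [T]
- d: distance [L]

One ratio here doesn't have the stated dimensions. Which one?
(A) E/m does not give velocity

(A) E/m: [L^2 T^-2] ≠ velocity [L T^-1] ✗
(B) v/t: [L T^-2] = acceleration [L T^-2] ✓
(C) d/t: [L T^-1] = velocity [L T^-1] ✓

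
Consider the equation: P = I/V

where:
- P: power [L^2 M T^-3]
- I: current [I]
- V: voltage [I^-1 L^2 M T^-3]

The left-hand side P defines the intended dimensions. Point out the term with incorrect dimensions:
The right-hand side term I/V

P has dimensions [L^2 M T^-3], but I/V has dimensions [I^2 L^-2 M^-1 T^3], so the term I/V is dimensionally wrong for P.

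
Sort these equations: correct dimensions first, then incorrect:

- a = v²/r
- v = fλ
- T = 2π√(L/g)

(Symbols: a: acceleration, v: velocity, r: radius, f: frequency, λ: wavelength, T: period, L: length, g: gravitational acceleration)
Dimensionally correct: a = v²/r, v = fλ, T = 2π√(L/g)
Dimensionally incorrect: none
Ordered (correct first, then incorrect): a = v²/r, v = fλ, T = 2π√(L/g)

- a = v²/r: LHS [L T^-2], RHS [L T^-2] → correct ✓
- v = fλ: LHS [L T^-1], RHS [L T^-1] → correct ✓
- T = 2π√(L/g): LHS [T], RHS [T] → correct ✓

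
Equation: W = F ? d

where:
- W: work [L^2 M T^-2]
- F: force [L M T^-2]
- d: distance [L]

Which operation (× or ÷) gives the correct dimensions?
multiplication (×): W = F × d

W [L^2 M T^-2]; F [L M T^-2]; d [L].
F × d → [L^2 M T^-2] ✓
F ÷ d → [M T^-2] ✗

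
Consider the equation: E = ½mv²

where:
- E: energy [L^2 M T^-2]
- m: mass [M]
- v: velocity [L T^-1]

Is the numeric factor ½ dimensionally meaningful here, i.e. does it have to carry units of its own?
No

E has dimensions [L^2 M T^-2] and mv² already has dimensions [L^2 M T^-2], so the equation balances without ½ contributing any dimensions. ½ is a pure (dimensionless) number; changing or removing it would not affect dimensional consistency.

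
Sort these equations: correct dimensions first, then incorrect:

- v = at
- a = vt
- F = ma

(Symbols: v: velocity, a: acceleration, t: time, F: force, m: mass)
Dimensionally correct: v = at, F = ma
Dimensionally incorrect: a = vt
Ordered (correct first, then incorrect): v = at, F = ma, a = vt

- v = at: LHS [L T^-1], RHS [L T^-1] → correct ✓
- a = vt: LHS [L T^-2], RHS [L] → incorrect ✗
- F = ma: LHS [L M T^-2], RHS [L M T^-2] → correct ✓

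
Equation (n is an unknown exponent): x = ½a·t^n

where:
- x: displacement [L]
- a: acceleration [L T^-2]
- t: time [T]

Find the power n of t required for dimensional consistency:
n = 2

x has dimensions [L]; t has dimensions [T].
The rest of the RHS has dimensions [L T^-2], so t^n must supply [T^2].
With n = 2: ½a·t^2 has dimensions [L], matching the LHS ✓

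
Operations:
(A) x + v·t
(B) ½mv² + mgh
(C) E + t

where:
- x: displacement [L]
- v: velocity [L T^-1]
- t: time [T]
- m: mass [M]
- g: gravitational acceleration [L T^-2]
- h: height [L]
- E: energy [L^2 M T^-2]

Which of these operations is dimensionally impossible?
(C) E + t

(A) x + v·t: x [L] and v·t [L] — same dimensions ✓
(B) ½mv² + mgh: ½mv² [L^2 M T^-2] and mgh [L^2 M T^-2] — same dimensions ✓
(C) E + t: E [L^2 M T^-2] and t [T] — different dimensions cannot be added/subtracted ✗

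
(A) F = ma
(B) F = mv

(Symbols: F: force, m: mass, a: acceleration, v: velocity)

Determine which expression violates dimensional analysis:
(B)

(A) F = ma: LHS [L M T^-2], RHS [L M T^-2] ✓
(B) F = mv: LHS [L M T^-2], RHS [L M T^-1] ✗

Expression (B) F = mv is dimensionally incorrect.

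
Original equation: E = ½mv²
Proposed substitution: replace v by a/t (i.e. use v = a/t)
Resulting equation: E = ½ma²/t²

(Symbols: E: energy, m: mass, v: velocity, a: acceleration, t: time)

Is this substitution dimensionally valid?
No

[v] = [L T^-1] and [a/t] = [L T^-3]. These differ, so the substitution replaces a quantity by one of different dimensions and the result E = ½ma²/t² has LHS [L^2 M T^-2] vs RHS [L^2 M T^-6] — inconsistent.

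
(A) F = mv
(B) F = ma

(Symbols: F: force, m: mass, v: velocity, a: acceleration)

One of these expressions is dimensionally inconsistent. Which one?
(A)

(A) F = mv: LHS [L M T^-2], RHS [L M T^-1] ✗
(B) F = ma: LHS [L M T^-2], RHS [L M T^-2] ✓

Expression (A) F = mv is dimensionally incorrect.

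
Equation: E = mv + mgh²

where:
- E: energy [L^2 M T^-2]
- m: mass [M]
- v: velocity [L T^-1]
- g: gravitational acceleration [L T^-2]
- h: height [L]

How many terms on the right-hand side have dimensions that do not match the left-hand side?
2

LHS E: [L^2 M T^-2]
- mv: [L M T^-1] ✗
- mgh²: [L^3 M T^-2] ✗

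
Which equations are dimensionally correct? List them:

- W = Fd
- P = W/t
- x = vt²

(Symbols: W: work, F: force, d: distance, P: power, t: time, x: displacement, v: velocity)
Dimensionally correct: W = Fd, P = W/t
Dimensionally incorrect: x = vt²
Ordered (correct first, then incorrect): W = Fd, P = W/t, x = vt²

- W = Fd: LHS [L^2 M T^-2], RHS [L^2 M T^-2] → correct ✓
- P = W/t: LHS [L^2 M T^-3], RHS [L^2 M T^-3] → correct ✓
- x = vt²: LHS [L], RHS [L T] → incorrect ✗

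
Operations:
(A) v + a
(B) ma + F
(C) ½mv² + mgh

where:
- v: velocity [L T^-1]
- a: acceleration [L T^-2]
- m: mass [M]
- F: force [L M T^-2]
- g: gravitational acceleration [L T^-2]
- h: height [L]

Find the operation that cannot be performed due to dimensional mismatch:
(A) v + a

(A) v + a: v [L T^-1] and a [L T^-2] — different dimensions cannot be added/subtracted ✗
(B) ma + F: ma [L M T^-2] and F [L M T^-2] — same dimensions ✓
(C) ½mv² + mgh: ½mv² [L^2 M T^-2] and mgh [L^2 M T^-2] — same dimensions ✓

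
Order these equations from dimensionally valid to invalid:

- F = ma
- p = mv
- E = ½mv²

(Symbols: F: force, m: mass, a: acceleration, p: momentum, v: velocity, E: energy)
Dimensionally correct: F = ma, p = mv, E = ½mv²
Dimensionally incorrect: none
Ordered (correct first, then incorrect): F = ma, p = mv, E = ½mv²

- F = ma: LHS [L M T^-2], RHS [L M T^-2] → correct ✓
- p = mv: LHS [L M T^-1], RHS [L M T^-1] → correct ✓
- E = ½mv²: LHS [L^2 M T^-2], RHS [L^2 M T^-2] → correct ✓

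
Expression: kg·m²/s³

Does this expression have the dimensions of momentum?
No

The expression kg·m²/s³ has dimensions [L^2 M T^-3], but momentum has dimensions [L M T^-1].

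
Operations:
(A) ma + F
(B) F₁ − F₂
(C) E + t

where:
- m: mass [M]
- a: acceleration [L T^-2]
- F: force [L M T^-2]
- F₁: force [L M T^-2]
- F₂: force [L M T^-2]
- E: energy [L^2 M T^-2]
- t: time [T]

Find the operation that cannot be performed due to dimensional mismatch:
(C) E + t

(A) ma + F: ma [L M T^-2] and F [L M T^-2] — same dimensions ✓
(B) F₁ − F₂: F₁ [L M T^-2] and F₂ [L M T^-2] — same dimensions ✓
(C) E + t: E [L^2 M T^-2] and t [T] — different dimensions cannot be added/subtracted ✗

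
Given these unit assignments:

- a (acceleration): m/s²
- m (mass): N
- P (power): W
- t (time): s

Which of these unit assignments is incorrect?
m

The variable m (mass) should have units kg, not N.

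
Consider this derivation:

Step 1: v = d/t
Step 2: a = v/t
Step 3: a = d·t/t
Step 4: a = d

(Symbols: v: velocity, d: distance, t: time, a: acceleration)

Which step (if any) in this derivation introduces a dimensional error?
Step 3

Step 1: v = d/t → LHS [L T^-1], RHS [L T^-1] ✓
Step 2: a = v/t → LHS [L T^-2], RHS [L T^-2] ✓
Step 3: a = d·t/t → LHS [L T^-2], RHS [L] ✗

The first dimensional inconsistency appears in step 3: a = d·t/t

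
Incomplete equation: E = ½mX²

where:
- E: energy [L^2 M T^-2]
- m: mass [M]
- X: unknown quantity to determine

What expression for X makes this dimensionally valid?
X = v (velocity), dimensions [L T^-1]

E has dimensions [L^2 M T^-2]; the rest of the RHS (½m) has dimensions [M].
So X² must have dimensions [L^2 T^-2], i.e. X has dimensions [L T^-1] — X = v (velocity).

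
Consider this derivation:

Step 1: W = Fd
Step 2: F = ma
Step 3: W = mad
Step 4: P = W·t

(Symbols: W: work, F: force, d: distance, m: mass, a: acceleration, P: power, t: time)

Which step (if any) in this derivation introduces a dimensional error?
Step 4

Step 1: W = Fd → LHS [L^2 M T^-2], RHS [L^2 M T^-2] ✓
Step 2: F = ma → LHS [L M T^-2], RHS [L M T^-2] ✓
Step 3: W = mad → LHS [L^2 M T^-2], RHS [L^2 M T^-2] ✓
Step 4: P = W·t → LHS [L^2 M T^-3], RHS [L^2 M T^-1] ✗

The first dimensional inconsistency appears in step 4: P = W·t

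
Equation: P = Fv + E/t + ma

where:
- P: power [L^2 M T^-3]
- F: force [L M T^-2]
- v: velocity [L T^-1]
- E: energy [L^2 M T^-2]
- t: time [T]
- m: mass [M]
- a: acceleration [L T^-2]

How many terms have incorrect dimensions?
1

LHS P: [L^2 M T^-3]
- Fv: [L^2 M T^-3] ✓
- E/t: [L^2 M T^-3] ✓
- ma: [L M T^-2] ✗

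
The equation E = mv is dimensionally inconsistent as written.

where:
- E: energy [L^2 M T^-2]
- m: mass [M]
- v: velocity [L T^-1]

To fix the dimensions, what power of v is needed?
The exponent of v should be 2: E = mv^2

The LHS E has dimensions [L^2 M T^-2]; v has dimensions [L T^-1].
As written, the RHS mv (exponent 1 on v) has dimensions [L M T^-1], which does not match.
With exponent 2, the RHS mv^2 has dimensions [L^2 M T^-2], matching the LHS.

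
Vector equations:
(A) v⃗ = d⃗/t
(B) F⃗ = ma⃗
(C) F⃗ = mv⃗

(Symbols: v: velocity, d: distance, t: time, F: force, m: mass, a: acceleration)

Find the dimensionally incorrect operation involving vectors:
(C) F⃗ = mv⃗

(A) v⃗ = d⃗/t: LHS [L T^-1], RHS [L T^-1] ✓ — displacement (vector) divided by time (scalar)
(B) F⃗ = ma⃗: LHS [L M T^-2], RHS [L M T^-2] ✓ — Force and acceleration are vectors, mass is a scalar
(C) F⃗ = mv⃗: LHS [L M T^-2], RHS [L M T^-1] ✗ — mass times velocity is momentum, not force; should be ma⃗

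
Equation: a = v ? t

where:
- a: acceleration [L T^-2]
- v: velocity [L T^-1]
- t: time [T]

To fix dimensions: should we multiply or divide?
division (÷): a = v ÷ t

a [L T^-2]; v [L T^-1]; t [T].
v × t → [L] ✗
v ÷ t → [L T^-2] ✓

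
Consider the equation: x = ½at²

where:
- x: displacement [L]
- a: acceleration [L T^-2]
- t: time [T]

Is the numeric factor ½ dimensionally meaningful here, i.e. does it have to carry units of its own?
No

x has dimensions [L] and at² already has dimensions [L], so the equation balances without ½ contributing any dimensions. ½ is a pure (dimensionless) number; changing or removing it would not affect dimensional consistency.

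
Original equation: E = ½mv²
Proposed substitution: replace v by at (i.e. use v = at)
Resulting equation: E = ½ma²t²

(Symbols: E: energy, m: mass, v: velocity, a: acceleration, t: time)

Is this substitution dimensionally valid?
Yes

[v] = [L T^-1] and [at] = [L T^-1]. These match, so the substitution replaces a quantity by one of the same dimensions and the result E = ½ma²t² has LHS [L^2 M T^-2] vs RHS [L^2 M T^-2] — still consistent.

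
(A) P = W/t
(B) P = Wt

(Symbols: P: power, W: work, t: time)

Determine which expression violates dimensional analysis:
(B)

(A) P = W/t: LHS [L^2 M T^-3], RHS [L^2 M T^-3] ✓
(B) P = Wt: LHS [L^2 M T^-3], RHS [L^2 M T^-1] ✗

Expression (B) P = Wt is dimensionally incorrect.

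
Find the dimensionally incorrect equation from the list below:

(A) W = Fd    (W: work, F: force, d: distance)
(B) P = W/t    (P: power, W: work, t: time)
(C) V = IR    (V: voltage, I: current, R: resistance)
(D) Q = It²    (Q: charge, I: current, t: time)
(D) Q = It²

The equation (D) Q = It² is dimensionally incorrect.

LHS (Q): [I T]
RHS (It²): [I T^2] ✗

The dimensions do not match. The other three equations balance.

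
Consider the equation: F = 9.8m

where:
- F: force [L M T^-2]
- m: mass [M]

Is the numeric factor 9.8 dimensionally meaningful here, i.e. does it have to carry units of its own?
Yes

F has dimensions [L M T^-2], while m alone has dimensions [M]. For the equation to balance, the factor 9.8 must carry dimensions [L T^-2] — it is a dimensional constant (a numerical value of a physical quantity with its units suppressed), not a pure number.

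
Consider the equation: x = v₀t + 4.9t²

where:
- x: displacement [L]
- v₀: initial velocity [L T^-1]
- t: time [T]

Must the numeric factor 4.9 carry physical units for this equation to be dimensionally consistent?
Yes

x has dimensions [L], while t² alone has dimensions [T^2]. For the equation to balance, the factor 4.9 must carry dimensions [L T^-2] — it is a dimensional constant (a numerical value of a physical quantity with its units suppressed), not a pure number.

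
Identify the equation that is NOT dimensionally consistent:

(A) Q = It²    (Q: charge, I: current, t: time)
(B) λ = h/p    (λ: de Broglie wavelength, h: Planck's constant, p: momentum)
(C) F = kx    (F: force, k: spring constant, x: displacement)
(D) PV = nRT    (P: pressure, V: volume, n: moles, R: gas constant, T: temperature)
(A) Q = It²

The equation (A) Q = It² is dimensionally incorrect.

LHS (Q): [I T]
RHS (It²): [I T^2] ✗

The dimensions do not match. The other three equations balance.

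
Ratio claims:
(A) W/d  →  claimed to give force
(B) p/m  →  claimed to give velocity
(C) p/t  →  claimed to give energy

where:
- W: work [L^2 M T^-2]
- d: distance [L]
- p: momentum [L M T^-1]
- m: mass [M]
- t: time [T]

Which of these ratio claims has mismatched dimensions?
(C) p/t does not give energy

(A) W/d: [L M T^-2] = force [L M T^-2] ✓
(B) p/m: [L T^-1] = velocity [L T^-1] ✓
(C) p/t: [L M T^-2] ≠ energy [L^2 M T^-2] ✗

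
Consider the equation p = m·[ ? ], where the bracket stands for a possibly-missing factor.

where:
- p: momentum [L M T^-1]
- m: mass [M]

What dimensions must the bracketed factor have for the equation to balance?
[L T^-1] — velocity (e.g. v)

p has dimensions [L M T^-1]; m has dimensions [M].
The bracketed factor must supply [L M T^-1] / [M] = [L T^-1].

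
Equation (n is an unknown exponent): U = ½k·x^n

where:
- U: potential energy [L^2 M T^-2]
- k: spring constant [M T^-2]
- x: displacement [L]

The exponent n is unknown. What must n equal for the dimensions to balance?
n = 2

U has dimensions [L^2 M T^-2]; x has dimensions [L].
The rest of the RHS has dimensions [M T^-2], so x^n must supply [L^2].
With n = 2: ½k·x^2 has dimensions [L^2 M T^-2], matching the LHS ✓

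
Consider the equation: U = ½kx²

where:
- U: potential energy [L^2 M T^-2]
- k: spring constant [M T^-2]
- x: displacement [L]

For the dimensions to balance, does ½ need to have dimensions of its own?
No

U has dimensions [L^2 M T^-2] and kx² already has dimensions [L^2 M T^-2], so the equation balances without ½ contributing any dimensions. ½ is a pure (dimensionless) number; changing or removing it would not affect dimensional consistency.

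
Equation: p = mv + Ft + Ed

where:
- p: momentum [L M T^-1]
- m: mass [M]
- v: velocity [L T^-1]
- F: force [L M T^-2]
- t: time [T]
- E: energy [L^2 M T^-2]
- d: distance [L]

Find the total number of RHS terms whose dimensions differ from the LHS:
1

LHS p: [L M T^-1]
- mv: [L M T^-1] ✓
- Ft: [L M T^-1] ✓
- Ed: [L^3 M T^-2] ✗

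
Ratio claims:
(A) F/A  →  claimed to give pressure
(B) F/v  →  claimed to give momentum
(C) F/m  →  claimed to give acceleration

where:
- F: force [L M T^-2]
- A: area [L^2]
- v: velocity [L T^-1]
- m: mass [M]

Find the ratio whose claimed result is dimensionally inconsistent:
(B) F/v does not give momentum

(A) F/A: [L^-1 M T^-2] = pressure [L^-1 M T^-2] ✓
(B) F/v: [M T^-1] ≠ momentum [L M T^-1] ✗
(C) F/m: [L T^-2] = acceleration [L T^-2] ✓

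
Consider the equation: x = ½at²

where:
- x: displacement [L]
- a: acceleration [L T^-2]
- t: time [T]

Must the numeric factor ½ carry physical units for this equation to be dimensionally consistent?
No

x has dimensions [L] and at² already has dimensions [L], so the equation balances without ½ contributing any dimensions. ½ is a pure (dimensionless) number; changing or removing it would not affect dimensional consistency.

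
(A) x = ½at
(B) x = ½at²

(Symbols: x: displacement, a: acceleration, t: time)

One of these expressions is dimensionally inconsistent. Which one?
(A)

(A) x = ½at: LHS [L], RHS [L T^-1] ✗
(B) x = ½at²: LHS [L], RHS [L] ✓

Expression (A) x = ½at is dimensionally incorrect.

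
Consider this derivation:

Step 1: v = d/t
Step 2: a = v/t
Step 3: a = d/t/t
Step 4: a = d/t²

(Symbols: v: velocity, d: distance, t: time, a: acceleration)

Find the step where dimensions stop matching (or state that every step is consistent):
No step introduces an error — all steps are dimensionally consistent.

Step 1: v = d/t → LHS [L T^-1], RHS [L T^-1] ✓
Step 2: a = v/t → LHS [L T^-2], RHS [L T^-2] ✓
Step 3: a = d/t/t → LHS [L T^-2], RHS [L T^-2] ✓
Step 4: a = d/t² → LHS [L T^-2], RHS [L T^-2] ✓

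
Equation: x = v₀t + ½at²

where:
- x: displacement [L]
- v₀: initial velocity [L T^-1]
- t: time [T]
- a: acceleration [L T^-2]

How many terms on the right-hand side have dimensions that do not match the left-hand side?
0

LHS x: [L]
- v₀t: [L] ✓
- ½at²: [L] ✓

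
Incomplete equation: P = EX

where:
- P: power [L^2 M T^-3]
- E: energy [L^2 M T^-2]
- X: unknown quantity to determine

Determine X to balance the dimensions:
X = f (inverse time / frequency (1/t)), dimensions [T^-1]

P has dimensions [L^2 M T^-3]; the rest of the RHS (E) has dimensions [L^2 M T^-2].
So X must have dimensions [T^-1] — X = f (inverse time / frequency (1/t)).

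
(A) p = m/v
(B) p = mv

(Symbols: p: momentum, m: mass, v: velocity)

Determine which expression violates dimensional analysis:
(A)

(A) p = m/v: LHS [L M T^-1], RHS [L^-1 M T] ✗
(B) p = mv: LHS [L M T^-1], RHS [L M T^-1] ✓

Expression (A) p = m/v is dimensionally incorrect.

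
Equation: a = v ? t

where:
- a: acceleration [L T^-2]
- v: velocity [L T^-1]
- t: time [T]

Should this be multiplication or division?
division (÷): a = v ÷ t

a [L T^-2]; v [L T^-1]; t [T].
v × t → [L] ✗
v ÷ t → [L T^-2] ✓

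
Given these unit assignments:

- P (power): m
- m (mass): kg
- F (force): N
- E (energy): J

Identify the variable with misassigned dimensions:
P

The variable P (power) should have units W, not m.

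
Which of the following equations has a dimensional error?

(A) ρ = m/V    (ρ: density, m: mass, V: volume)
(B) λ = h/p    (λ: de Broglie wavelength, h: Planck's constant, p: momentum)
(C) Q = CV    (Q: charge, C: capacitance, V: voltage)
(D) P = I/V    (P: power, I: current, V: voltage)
(D) P = I/V

The equation (D) P = I/V is dimensionally incorrect.

LHS (P): [L^2 M T^-3]
RHS (I/V): [I^2 L^-2 M^-1 T^3] ✗

The dimensions do not match. The other three equations balance.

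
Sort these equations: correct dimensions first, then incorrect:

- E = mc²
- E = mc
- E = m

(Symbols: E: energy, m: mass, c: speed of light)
Dimensionally correct: E = mc²
Dimensionally incorrect: E = mc, E = m
Ordered (correct first, then incorrect): E = mc², E = mc, E = m

- E = mc²: LHS [L^2 M T^-2], RHS [L^2 M T^-2] → correct ✓
- E = mc: LHS [L^2 M T^-2], RHS [L M T^-1] → incorrect ✗
- E = m: LHS [L^2 M T^-2], RHS [M] → incorrect ✗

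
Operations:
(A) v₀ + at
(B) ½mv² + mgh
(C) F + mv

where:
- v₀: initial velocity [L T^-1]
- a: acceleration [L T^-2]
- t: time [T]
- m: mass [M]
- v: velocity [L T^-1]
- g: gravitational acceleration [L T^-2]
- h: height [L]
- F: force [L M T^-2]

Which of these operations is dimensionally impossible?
(C) F + mv

(A) v₀ + at: v₀ [L T^-1] and at [L T^-1] — same dimensions ✓
(B) ½mv² + mgh: ½mv² [L^2 M T^-2] and mgh [L^2 M T^-2] — same dimensions ✓
(C) F + mv: F [L M T^-2] and mv [L M T^-1] — different dimensions cannot be added/subtracted ✗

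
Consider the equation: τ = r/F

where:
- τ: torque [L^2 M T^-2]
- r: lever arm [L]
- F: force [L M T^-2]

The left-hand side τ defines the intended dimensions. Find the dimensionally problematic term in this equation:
The right-hand side term r/F

τ has dimensions [L^2 M T^-2], but r/F has dimensions [M^-1 T^2], so the term r/F is dimensionally wrong for τ.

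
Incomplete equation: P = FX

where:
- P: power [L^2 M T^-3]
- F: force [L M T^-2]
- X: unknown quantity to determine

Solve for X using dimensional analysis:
X = v (velocity), dimensions [L T^-1]

P has dimensions [L^2 M T^-3]; the rest of the RHS (F) has dimensions [L M T^-2].
So X must have dimensions [L T^-1] — X = v (velocity).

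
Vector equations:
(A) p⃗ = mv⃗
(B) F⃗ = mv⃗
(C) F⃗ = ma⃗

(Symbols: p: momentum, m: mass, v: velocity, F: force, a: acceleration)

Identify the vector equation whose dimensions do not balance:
(B) F⃗ = mv⃗

(A) p⃗ = mv⃗: LHS [L M T^-1], RHS [L M T^-1] ✓ — mass (scalar) times velocity (vector)
(B) F⃗ = mv⃗: LHS [L M T^-2], RHS [L M T^-1] ✗ — mass times velocity is momentum, not force; should be ma⃗
(C) F⃗ = ma⃗: LHS [L M T^-2], RHS [L M T^-2] ✓ — Force and acceleration are vectors, mass is a scalar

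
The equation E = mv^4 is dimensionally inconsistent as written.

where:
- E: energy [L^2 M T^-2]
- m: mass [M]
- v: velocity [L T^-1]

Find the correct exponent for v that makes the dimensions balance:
The exponent of v should be 2: E = mv^2

The LHS E has dimensions [L^2 M T^-2]; v has dimensions [L T^-1].
As written, the RHS mv^4 (exponent 4 on v) has dimensions [L^4 M T^-4], which does not match.
With exponent 2, the RHS mv^2 has dimensions [L^2 M T^-2], matching the LHS.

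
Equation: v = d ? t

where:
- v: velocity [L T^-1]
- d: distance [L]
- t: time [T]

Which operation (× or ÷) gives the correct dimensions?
division (÷): v = d ÷ t

v [L T^-1]; d [L]; t [T].
d × t → [L T] ✗
d ÷ t → [L T^-1] ✓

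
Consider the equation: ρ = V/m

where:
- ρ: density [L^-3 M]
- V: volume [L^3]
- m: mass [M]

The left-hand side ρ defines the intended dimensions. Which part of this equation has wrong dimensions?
The right-hand side term V/m

ρ has dimensions [L^-3 M], but V/m has dimensions [L^3 M^-1], so the term V/m is dimensionally wrong for ρ.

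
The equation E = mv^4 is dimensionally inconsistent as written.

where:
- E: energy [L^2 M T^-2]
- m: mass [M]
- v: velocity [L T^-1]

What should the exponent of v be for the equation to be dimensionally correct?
The exponent of v should be 2: E = mv^2

The LHS E has dimensions [L^2 M T^-2]; v has dimensions [L T^-1].
As written, the RHS mv^4 (exponent 4 on v) has dimensions [L^4 M T^-4], which does not match.
With exponent 2, the RHS mv^2 has dimensions [L^2 M T^-2], matching the LHS.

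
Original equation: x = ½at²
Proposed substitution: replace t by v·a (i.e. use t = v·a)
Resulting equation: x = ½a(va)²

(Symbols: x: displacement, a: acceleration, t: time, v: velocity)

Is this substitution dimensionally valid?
No

[t] = [T] and [v·a] = [L^2 T^-3]. These differ, so the substitution replaces a quantity by one of different dimensions and the result x = ½a(va)² has LHS [L] vs RHS [L^5 T^-8] — inconsistent.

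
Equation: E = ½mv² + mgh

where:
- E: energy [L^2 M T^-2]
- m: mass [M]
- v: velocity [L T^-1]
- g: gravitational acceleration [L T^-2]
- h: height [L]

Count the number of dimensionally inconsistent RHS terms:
0

LHS E: [L^2 M T^-2]
- ½mv²: [L^2 M T^-2] ✓
- mgh: [L^2 M T^-2] ✓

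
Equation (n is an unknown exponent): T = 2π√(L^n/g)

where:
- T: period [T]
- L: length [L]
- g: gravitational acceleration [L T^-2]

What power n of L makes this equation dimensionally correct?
n = 1

T has dimensions [T]; L has dimensions [L].
With n = 1: 2π√(L^1/g) has dimensions [T], matching the LHS ✓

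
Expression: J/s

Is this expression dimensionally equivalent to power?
Yes

The expression J/s has dimensions [L^2 M T^-3], which is exactly power [L^2 M T^-3].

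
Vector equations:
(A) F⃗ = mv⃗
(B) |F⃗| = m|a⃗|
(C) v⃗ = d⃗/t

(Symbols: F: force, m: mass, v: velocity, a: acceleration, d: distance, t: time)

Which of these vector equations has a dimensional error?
(A) F⃗ = mv⃗

(A) F⃗ = mv⃗: LHS [L M T^-2], RHS [L M T^-1] ✗ — mass times velocity is momentum, not force; should be ma⃗
(B) |F⃗| = m|a⃗|: LHS [L M T^-2], RHS [L M T^-2] ✓ — magnitudes of vectors are scalars
(C) v⃗ = d⃗/t: LHS [L T^-1], RHS [L T^-1] ✓ — displacement (vector) divided by time (scalar)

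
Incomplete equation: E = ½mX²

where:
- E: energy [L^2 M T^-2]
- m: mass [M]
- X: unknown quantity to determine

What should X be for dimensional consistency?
X = v (velocity), dimensions [L T^-1]

E has dimensions [L^2 M T^-2]; the rest of the RHS (½m) has dimensions [M].
So X² must have dimensions [L^2 T^-2], i.e. X has dimensions [L T^-1] — X = v (velocity).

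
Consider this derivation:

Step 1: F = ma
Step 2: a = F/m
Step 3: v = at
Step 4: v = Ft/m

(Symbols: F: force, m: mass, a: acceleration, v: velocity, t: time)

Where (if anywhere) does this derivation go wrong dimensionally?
No step introduces an error — all steps are dimensionally consistent.

Step 1: F = ma → LHS [L M T^-2], RHS [L M T^-2] ✓
Step 2: a = F/m → LHS [L T^-2], RHS [L T^-2] ✓
Step 3: v = at → LHS [L T^-1], RHS [L T^-1] ✓
Step 4: v = Ft/m → LHS [L T^-1], RHS [L T^-1] ✓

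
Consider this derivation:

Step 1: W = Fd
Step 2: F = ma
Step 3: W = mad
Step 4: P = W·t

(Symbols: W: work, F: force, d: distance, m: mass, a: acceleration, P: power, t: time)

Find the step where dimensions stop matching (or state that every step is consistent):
Step 4

Step 1: W = Fd → LHS [L^2 M T^-2], RHS [L^2 M T^-2] ✓
Step 2: F = ma → LHS [L M T^-2], RHS [L M T^-2] ✓
Step 3: W = mad → LHS [L^2 M T^-2], RHS [L^2 M T^-2] ✓
Step 4: P = W·t → LHS [L^2 M T^-3], RHS [L^2 M T^-1] ✗

The first dimensional inconsistency appears in step 4: P = W·t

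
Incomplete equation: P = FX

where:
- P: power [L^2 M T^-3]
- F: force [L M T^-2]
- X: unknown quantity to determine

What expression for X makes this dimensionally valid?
X = v (velocity), dimensions [L T^-1]

P has dimensions [L^2 M T^-3]; the rest of the RHS (F) has dimensions [L M T^-2].
So X must have dimensions [L T^-1] — X = v (velocity).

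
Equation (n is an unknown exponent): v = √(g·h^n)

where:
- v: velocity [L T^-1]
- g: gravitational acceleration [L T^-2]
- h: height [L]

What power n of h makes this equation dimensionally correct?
n = 1

v has dimensions [L T^-1]; h has dimensions [L].
With n = 1: √(g·h^1) has dimensions [L T^-1], matching the LHS ✓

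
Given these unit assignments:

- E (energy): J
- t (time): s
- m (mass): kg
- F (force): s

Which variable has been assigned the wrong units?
F

The variable F (force) should have units N, not s.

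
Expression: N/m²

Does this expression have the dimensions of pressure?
Yes

The expression N/m² has dimensions [L^-1 M T^-2], which is exactly pressure [L^-1 M T^-2].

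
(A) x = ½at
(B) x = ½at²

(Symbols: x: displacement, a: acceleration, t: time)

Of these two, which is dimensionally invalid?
(A)

(A) x = ½at: LHS [L], RHS [L T^-1] ✗
(B) x = ½at²: LHS [L], RHS [L] ✓

Expression (A) x = ½at is dimensionally incorrect.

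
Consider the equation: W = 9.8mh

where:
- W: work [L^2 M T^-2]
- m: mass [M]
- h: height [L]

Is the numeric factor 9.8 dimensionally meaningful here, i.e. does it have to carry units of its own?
Yes

W has dimensions [L^2 M T^-2], while mh alone has dimensions [L M]. For the equation to balance, the factor 9.8 must carry dimensions [L T^-2] — it is a dimensional constant (a numerical value of a physical quantity with its units suppressed), not a pure number.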